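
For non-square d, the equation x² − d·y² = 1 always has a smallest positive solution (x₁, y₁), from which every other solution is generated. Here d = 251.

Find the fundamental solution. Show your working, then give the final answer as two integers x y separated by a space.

3674890 231957

d=251: √d = [15; 1,5,2,1,2,…,5,1,30] (ℓ=14, even), read p_13/q_13
i=0: a=15 ⇒ p=15, q=1
i=1: a=1 ⇒ p=16, q=1
…
i=8: a=2 ⇒ p=61043, q=3853
…
i=11: a=2 ⇒ p=577033, q=36422
i=12: a=5 ⇒ p=3097857, q=195535
i=13: a=1 ⇒ p=3674890, q=231957
fundamental: x₁=3674890, y₁=231957  (since 13504816512100 − 251·53804049849 = 1)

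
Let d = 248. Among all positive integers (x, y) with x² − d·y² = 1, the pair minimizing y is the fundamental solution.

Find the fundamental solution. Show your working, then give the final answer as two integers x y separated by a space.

63 4

[15; 1,2,1,30] for √248; ℓ=4 ⇒ convergent index 3
step 0: (15, 1)  from 15·(1,0) + (0,1)
…
step 2: (47, 3)  from 2·(16,1) + (15,1)
step 3: (63, 4)  from 1·(47,3) + (16,1)
(x₁, y₁) = (63, 4);  63² − 248·4² = 1 ✓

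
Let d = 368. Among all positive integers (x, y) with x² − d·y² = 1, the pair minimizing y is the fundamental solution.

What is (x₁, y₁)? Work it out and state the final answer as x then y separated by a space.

1151 60

√368 → a₀=19, period (5,2,5,38); ℓ=4 even so k=3
i=0: a=19 ⇒ p=19, q=1
…
i=2: a=2 ⇒ p=211, q=11
i=3: a=5 ⇒ p=1151, q=60
(x₁, y₁) = (1151, 60);  1151² − 368·60² = 1 ✓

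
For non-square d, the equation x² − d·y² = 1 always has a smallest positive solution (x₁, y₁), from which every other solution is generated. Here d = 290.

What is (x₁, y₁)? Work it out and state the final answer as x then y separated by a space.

579 34

√290 → a₀=17, period (34); ℓ=1 odd so k=1
step 0: (17, 1)  from 17·(1,0) + (0,1)
step 1: (579, 34)  from 34·(17,1) + (1,0)
(x₁, y₁) = (579, 34);  579² − 290·34² = 1 ✓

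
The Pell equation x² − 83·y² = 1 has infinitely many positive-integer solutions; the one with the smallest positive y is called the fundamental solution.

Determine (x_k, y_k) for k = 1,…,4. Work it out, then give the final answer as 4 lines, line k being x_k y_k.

√83 → a₀=9, period (9,18); ℓ=2 even so k=1
step 0: (9, 1)  from 9·(1,0) + (0,1)
step 1: (82, 9)  from 9·(9,1) + (1,0)
(x₁, y₁) = (82, 9);  82² − 83·9² = 1 ✓
(x_2, y_2) = (82·82 + 83·9·9, 82·9 + 9·82) = (13447, 1476)
(x_3, y_3) = (82·13447 + 83·9·1476, 82·1476 + 9·13447) = (2205226, 242055)
(x_4, y_4) = (82·2205226 + 83·9·242055, 82·242055 + 9·2205226) = (361643617, 39695544)

82 9
13447 1476
2205226 242055
361643617 39695544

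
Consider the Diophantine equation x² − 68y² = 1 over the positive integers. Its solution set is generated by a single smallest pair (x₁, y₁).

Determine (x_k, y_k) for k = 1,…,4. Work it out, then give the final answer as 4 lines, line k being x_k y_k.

√68 = [8; 4,16, …], period ℓ=2 (even) → k=1
i=0: a=8 ⇒ p=8, q=1
i=1: a=4 ⇒ p=33, q=4
(x₁, y₁) = (33, 4);  33² − 68·4² = 1 ✓
n=2: (33,4)∘(33,4) = (33·33+68·4·4, 33·4+4·33) = (2177,264)
n=3: (2177,264)∘(33,4) = (33·2177+68·4·264, 33·264+4·2177) = (143649,17420)
n=4: (143649,17420)∘(33,4) = (33·143649+68·4·17420, 33·17420+4·143649) = (9478657,1149456)

33 4
2177 264
143649 17420
9478657 1149456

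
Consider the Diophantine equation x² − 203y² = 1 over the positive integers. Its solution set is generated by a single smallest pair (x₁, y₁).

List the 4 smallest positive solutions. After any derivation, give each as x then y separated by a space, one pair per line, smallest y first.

√203 → a₀=14, period (4,28); ℓ=2 even so k=1
a_0=14:  p_0=14·1+0=14,  q_0=14·0+1=1
a_1=4:  p_1=4·14+1=57,  q_1=4·1+0=4
fundamental: x₁=57, y₁=4  (since 3249 − 203·16 = 1)
n=2: (57,4)∘(57,4) = (57·57+203·4·4, 57·4+4·57) = (6497,456)
n=3: (6497,456)∘(57,4) = (57·6497+203·4·456, 57·456+4·6497) = (740601,51980)
n=4: (740601,51980)∘(57,4) = (57·740601+203·4·51980, 57·51980+4·740601) = (84422017,5925264)

57 4
6497 456
740601 51980
84422017 5925264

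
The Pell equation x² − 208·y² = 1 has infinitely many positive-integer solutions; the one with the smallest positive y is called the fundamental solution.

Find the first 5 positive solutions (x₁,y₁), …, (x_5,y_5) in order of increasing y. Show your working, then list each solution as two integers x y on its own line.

649 45
842401 58410
1093435849 75816135
1419278889601 98409284820
1842222905266249 127735175880225

[14; 2,2,1,2,2,28] for √208; ℓ=6 ⇒ convergent index 5
i=0: a=14 ⇒ p=14, q=1
i=1: a=2 ⇒ p=29, q=2
i=2: a=2 ⇒ p=72, q=5
i=3: a=1 ⇒ p=101, q=7
i=4: a=2 ⇒ p=274, q=19
i=5: a=2 ⇒ p=649, q=45
→ (649, 45).  Check: 649²=421201, 208·45²=421200, difference 1.
(x_2, y_2) = (649·649 + 208·45·45, 649·45 + 45·649) = (842401, 58410)
(x_3, y_3) = (649·842401 + 208·45·58410, 649·58410 + 45·842401) = (1093435849, 75816135)
(x_4, y_4) = (649·1093435849 + 208·45·75816135, 649·75816135 + 45·1093435849) = (1419278889601, 98409284820)
(x_5, y_5) = (649·1419278889601 + 208·45·98409284820, 649·98409284820 + 45·1419278889601) = (1842222905266249, 127735175880225)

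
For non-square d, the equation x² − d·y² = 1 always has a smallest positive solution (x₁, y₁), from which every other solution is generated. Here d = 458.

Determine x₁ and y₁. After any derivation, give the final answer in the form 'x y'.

√458 = [21; 2,2,42, …], period ℓ=3 (odd) → k=5
step 0: (21, 1)  from 21·(1,0) + (0,1)
…
step 4: (9181, 429)  from 2·(4537,212) + (107,5)
step 5: (22899, 1070)  from 2·(9181,429) + (4537,212)
fundamental: x₁=22899, y₁=1070  (since 524364201 − 458·1144900 = 1)

22899 1070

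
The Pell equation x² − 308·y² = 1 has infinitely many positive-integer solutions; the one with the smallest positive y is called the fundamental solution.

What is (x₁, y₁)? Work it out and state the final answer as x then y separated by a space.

351 20

[17; 1,1,4,1,1,34] for √308; ℓ=6 ⇒ convergent index 5
i=0: a=17 ⇒ p=17, q=1
i=1: a=1 ⇒ p=18, q=1
i=2: a=1 ⇒ p=35, q=2
…
i=4: a=1 ⇒ p=193, q=11
i=5: a=1 ⇒ p=351, q=20
(x₁, y₁) = (351, 20);  351² − 308·20² = 1 ✓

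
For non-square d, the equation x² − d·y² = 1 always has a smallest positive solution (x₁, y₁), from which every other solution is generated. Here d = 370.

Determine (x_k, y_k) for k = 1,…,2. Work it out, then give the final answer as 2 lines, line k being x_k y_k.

√370 = [19; 4,4,38, …], period ℓ=3 (odd) → k=5
a_0=19:  p_0=19·1+0=19,  q_0=19·0+1=1
a_1=4:  p_1=4·19+1=77,  q_1=4·1+0=4
a_2=4:  p_2=4·77+19=327,  q_2=4·4+1=17
…
a_4=4:  p_4=4·12503+327=50339,  q_4=4·650+17=2617
a_5=4:  p_5=4·50339+12503=213859,  q_5=4·2617+650=11118
fundamental: x₁=213859, y₁=11118  (since 45735671881 − 370·123609924 = 1)
n=2: (213859,11118)∘(213859,11118) = (213859·213859+370·11118·11118, 213859·11118+11118·213859) = (91471343761,4755368724)

213859 11118
91471343761 4755368724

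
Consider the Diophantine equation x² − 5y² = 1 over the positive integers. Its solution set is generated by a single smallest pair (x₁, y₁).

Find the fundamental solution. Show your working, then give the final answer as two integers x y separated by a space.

9 4

[2; 4] for √5; ℓ=1 ⇒ convergent index 1
step 0: (2, 1)  from 2·(1,0) + (0,1)
step 1: (9, 4)  from 4·(2,1) + (1,0)
→ (9, 4).  Check: 9²=81, 5·4²=80, difference 1.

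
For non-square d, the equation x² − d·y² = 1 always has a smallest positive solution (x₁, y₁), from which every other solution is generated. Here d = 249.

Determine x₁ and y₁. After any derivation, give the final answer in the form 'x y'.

8553815 542076

√249 = [15; 1,3,1,1,5,…,3,1,30, …], period ℓ=16 (even) → k=15
a_0=15:  p_0=15·1+0=15,  q_0=15·0+1=1
a_1=1:  p_1=1·15+1=16,  q_1=1·1+0=1
a_2=3:  p_2=3·16+15=63,  q_2=3·1+1=4
a_3=1:  p_3=1·63+16=79,  q_3=1·4+1=5
a_4=1:  p_4=1·79+63=142,  q_4=1·5+4=9
a_5=5:  p_5=5·142+79=789,  q_5=5·9+5=50
a_6=1:  p_6=1·789+142=931,  q_6=1·50+9=59
…
a_8=10:  p_8=10·3582+931=36751,  q_8=10·227+59=2329
a_9=3:  p_9=3·36751+3582=113835,  q_9=3·2329+227=7214
a_10=1:  p_10=1·113835+36751=150586,  q_10=1·7214+2329=9543
a_11=5:  p_11=5·150586+113835=866765,  q_11=5·9543+7214=54929
…
a_13=1:  p_13=1·1017351+866765=1884116,  q_13=1·64472+54929=119401
a_14=3:  p_14=3·1884116+1017351=6669699,  q_14=3·119401+64472=422675
a_15=1:  p_15=1·6669699+1884116=8553815,  q_15=1·422675+119401=542076
(x₁, y₁) = (8553815, 542076);  8553815² − 249·542076² = 1 ✓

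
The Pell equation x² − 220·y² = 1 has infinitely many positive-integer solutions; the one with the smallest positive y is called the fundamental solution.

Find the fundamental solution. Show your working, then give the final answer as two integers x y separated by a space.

89 6

√220 → a₀=14, period (1,4,1,28); ℓ=4 even so k=3
a_0=14:  p_0=14·1+0=14,  q_0=14·0+1=1
a_1=1:  p_1=1·14+1=15,  q_1=1·1+0=1
a_2=4:  p_2=4·15+14=74,  q_2=4·1+1=5
a_3=1:  p_3=1·74+15=89,  q_3=1·5+1=6
(x₁, y₁) = (89, 6);  89² − 220·6² = 1 ✓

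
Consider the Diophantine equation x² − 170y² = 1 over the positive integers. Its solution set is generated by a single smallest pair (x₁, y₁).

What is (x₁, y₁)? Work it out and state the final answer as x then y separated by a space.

√170 → a₀=13, period (26); ℓ=1 odd so k=1
a_0=13:  p_0=13·1+0=13,  q_0=13·0+1=1
a_1=26:  p_1=26·13+1=339,  q_1=26·1+0=26
→ (339, 26).  Check: 339²=114921, 170·26²=114920, difference 1.

339 26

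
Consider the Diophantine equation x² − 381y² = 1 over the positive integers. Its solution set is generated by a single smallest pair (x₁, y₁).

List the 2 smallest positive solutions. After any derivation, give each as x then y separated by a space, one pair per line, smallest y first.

1015 52
2060449 105560

√381 → a₀=19, period (1,1,12,1,1,38); ℓ=6 even so k=5
a_0=19:  p_0=19·1+0=19,  q_0=19·0+1=1
a_1=1:  p_1=1·19+1=20,  q_1=1·1+0=1
a_2=1:  p_2=1·20+19=39,  q_2=1·1+1=2
a_3=12:  p_3=12·39+20=488,  q_3=12·2+1=25
a_4=1:  p_4=1·488+39=527,  q_4=1·25+2=27
a_5=1:  p_5=1·527+488=1015,  q_5=1·27+25=52
(x₁, y₁) = (1015, 52);  1015² − 381·52² = 1 ✓
(x_2, y_2) = (1015·1015 + 381·52·52, 1015·52 + 52·1015) = (2060449, 105560)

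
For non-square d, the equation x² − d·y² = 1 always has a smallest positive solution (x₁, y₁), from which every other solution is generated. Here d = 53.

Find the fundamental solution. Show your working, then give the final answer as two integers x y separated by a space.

√53 → a₀=7, period (3,1,1,3,14); ℓ=5 odd so k=9
step 0: (7, 1)  from 7·(1,0) + (0,1)
…
step 2: (29, 4)  from 1·(22,3) + (7,1)
…
step 4: (182, 25)  from 3·(51,7) + (29,4)
…
step 6: (7979, 1096)  from 3·(2599,357) + (182,25)
step 7: (10578, 1453)  from 1·(7979,1096) + (2599,357)
step 8: (18557, 2549)  from 1·(10578,1453) + (7979,1096)
step 9: (66249, 9100)  from 3·(18557,2549) + (10578,1453)
fundamental: x₁=66249, y₁=9100  (since 4388930001 − 53·82810000 = 1)

66249 9100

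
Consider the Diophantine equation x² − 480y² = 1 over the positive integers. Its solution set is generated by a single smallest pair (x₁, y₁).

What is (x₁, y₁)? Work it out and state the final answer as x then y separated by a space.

√480 → a₀=21, period (1,9,1,42); ℓ=4 even so k=3
step 0: (21, 1)  from 21·(1,0) + (0,1)
step 1: (22, 1)  from 1·(21,1) + (1,0)
step 2: (219, 10)  from 9·(22,1) + (21,1)
step 3: (241, 11)  from 1·(219,10) + (22,1)
(x₁, y₁) = (241, 11);  241² − 480·11² = 1 ✓

241 11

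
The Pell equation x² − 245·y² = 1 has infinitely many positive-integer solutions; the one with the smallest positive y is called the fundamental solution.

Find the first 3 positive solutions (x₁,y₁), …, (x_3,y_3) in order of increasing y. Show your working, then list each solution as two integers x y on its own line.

51841 3312
5374978561 343394784
557288527109761 35603857991376

d=245: √d = [15; 1,1,1,7,6,7,1,1,1,30] (ℓ=10, even), read p_9/q_9
a_0=15:  p_0=15·1+0=15,  q_0=15·0+1=1
a_1=1:  p_1=1·15+1=16,  q_1=1·1+0=1
…
a_3=1:  p_3=1·31+16=47,  q_3=1·2+1=3
…
a_8=1:  p_8=1·18016+15809=33825,  q_8=1·1151+1010=2161
a_9=1:  p_9=1·33825+18016=51841,  q_9=1·2161+1151=3312
→ (51841, 3312).  Check: 51841²=2687489281, 245·3312²=2687489280, difference 1.
n=2: (51841,3312)∘(51841,3312) = (51841·51841+245·3312·3312, 51841·3312+3312·51841) = (5374978561,343394784)
n=3: (5374978561,343394784)∘(51841,3312) = (51841·5374978561+245·3312·343394784, 51841·343394784+3312·5374978561) = (557288527109761,35603857991376)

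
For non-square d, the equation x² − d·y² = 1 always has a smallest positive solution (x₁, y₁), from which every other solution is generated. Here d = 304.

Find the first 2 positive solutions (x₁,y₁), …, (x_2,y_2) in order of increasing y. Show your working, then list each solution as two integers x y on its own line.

√304 = [17; 2,3,2,1,1,1,1,1,2,3,2,34, …], period ℓ=12 (even) → k=11
k=0  a_k=17  p_k/q_k = 17/1
k=1  a_k=2  p_k/q_k = 35/2
…
k=3  a_k=2  p_k/q_k = 279/16
k=4  a_k=1  p_k/q_k = 401/23
…
k=6  a_k=1  p_k/q_k = 1081/62
…
k=9  a_k=2  p_k/q_k = 7445/427
k=10  a_k=3  p_k/q_k = 25177/1444
k=11  a_k=2  p_k/q_k = 57799/3315
→ (57799, 3315).  Check: 57799²=3340724401, 304·3315²=3340724400, difference 1.
(57799+3315√304)^2 = 6681448801 + 383207370√304

57799 3315
6681448801 383207370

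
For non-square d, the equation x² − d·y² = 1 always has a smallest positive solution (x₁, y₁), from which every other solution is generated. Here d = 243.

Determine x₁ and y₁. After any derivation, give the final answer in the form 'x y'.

70226 4505

d=243: √d = [15; 1,1,2,3,15,3,2,1,1,30] (ℓ=10, even), read p_9/q_9
i=0: a=15 ⇒ p=15, q=1
i=1: a=1 ⇒ p=16, q=1
…
i=8: a=1 ⇒ p=41325, q=2651
i=9: a=1 ⇒ p=70226, q=4505
(x₁, y₁) = (70226, 4505);  70226² − 243·4505² = 1 ✓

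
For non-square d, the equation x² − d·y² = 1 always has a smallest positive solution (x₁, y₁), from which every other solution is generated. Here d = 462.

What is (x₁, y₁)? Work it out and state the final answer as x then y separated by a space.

43 2

√462 = [21; 2,42, …], period ℓ=2 (even) → k=1
i=0: a=21 ⇒ p=21, q=1
i=1: a=2 ⇒ p=43, q=2
(x₁, y₁) = (43, 2);  43² − 462·2² = 1 ✓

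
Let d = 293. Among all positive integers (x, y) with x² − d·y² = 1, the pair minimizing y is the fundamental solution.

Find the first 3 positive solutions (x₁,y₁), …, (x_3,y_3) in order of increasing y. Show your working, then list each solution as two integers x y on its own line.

12320649 719780
303596783562401 17736313474440
7481018815602612315849 437045785745090703340

[17; 8,1,1,8,34] for √293; ℓ=5 ⇒ convergent index 9
a_0=17:  p_0=17·1+0=17,  q_0=17·0+1=1
a_1=8:  p_1=8·17+1=137,  q_1=8·1+0=8
a_2=1:  p_2=1·137+17=154,  q_2=1·8+1=9
a_3=1:  p_3=1·154+137=291,  q_3=1·9+8=17
a_4=8:  p_4=8·291+154=2482,  q_4=8·17+9=145
a_5=34:  p_5=34·2482+291=84679,  q_5=34·145+17=4947
a_6=8:  p_6=8·84679+2482=679914,  q_6=8·4947+145=39721
a_7=1:  p_7=1·679914+84679=764593,  q_7=1·39721+4947=44668
a_8=1:  p_8=1·764593+679914=1444507,  q_8=1·44668+39721=84389
a_9=8:  p_9=8·1444507+764593=12320649,  q_9=8·84389+44668=719780
fundamental: x₁=12320649, y₁=719780  (since 151798391781201 − 293·518083248400 = 1)
(x_2, y_2) = (12320649·12320649 + 293·719780·719780, 12320649·719780 + 719780·12320649) = (303596783562401, 17736313474440)
(x_3, y_3) = (12320649·303596783562401 + 293·719780·17736313474440, 12320649·17736313474440 + 719780·303596783562401) = (7481018815602612315849, 437045785745090703340)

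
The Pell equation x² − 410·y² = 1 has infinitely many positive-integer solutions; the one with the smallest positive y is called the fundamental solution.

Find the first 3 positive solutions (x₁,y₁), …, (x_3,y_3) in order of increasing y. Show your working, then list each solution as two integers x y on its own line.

81 4
13121 648
2125521 104972

d=410: √d = [20; 4,40] (ℓ=2, even), read p_1/q_1
i=0: a=20 ⇒ p=20, q=1
i=1: a=4 ⇒ p=81, q=4
→ (81, 4).  Check: 81²=6561, 410·4²=6560, difference 1.
(x_2, y_2) = (81·81 + 410·4·4, 81·4 + 4·81) = (13121, 648)
(x_3, y_3) = (81·13121 + 410·4·648, 81·648 + 4·13121) = (2125521, 104972)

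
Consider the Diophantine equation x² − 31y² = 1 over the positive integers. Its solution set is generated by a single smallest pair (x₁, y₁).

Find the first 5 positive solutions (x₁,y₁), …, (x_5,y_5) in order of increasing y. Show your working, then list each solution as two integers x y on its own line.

1520 273
4620799 829920
14047227440 2522956527
42703566796801 7669787012160
129818829015047600 23316149994009873

√31 = [5; 1,1,3,5,3,1,1,10, …], period ℓ=8 (even) → k=7
i=0: a=5 ⇒ p=5, q=1
…
i=2: a=1 ⇒ p=11, q=2
i=3: a=3 ⇒ p=39, q=7
i=4: a=5 ⇒ p=206, q=37
i=5: a=3 ⇒ p=657, q=118
i=6: a=1 ⇒ p=863, q=155
i=7: a=1 ⇒ p=1520, q=273
fundamental: x₁=1520, y₁=273  (since 2310400 − 31·74529 = 1)
n=2: (1520,273)∘(1520,273) = (1520·1520+31·273·273, 1520·273+273·1520) = (4620799,829920)
n=3: (4620799,829920)∘(1520,273) = (1520·4620799+31·273·829920, 1520·829920+273·4620799) = (14047227440,2522956527)
n=4: (14047227440,2522956527)∘(1520,273) = (1520·14047227440+31·273·2522956527, 1520·2522956527+273·14047227440) = (42703566796801,7669787012160)
n=5: (42703566796801,7669787012160)∘(1520,273) = (1520·42703566796801+31·273·7669787012160, 1520·7669787012160+273·42703566796801) = (129818829015047600,23316149994009873)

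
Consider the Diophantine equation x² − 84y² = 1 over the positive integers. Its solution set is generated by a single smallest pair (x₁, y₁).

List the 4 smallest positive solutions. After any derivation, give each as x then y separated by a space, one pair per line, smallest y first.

√84 → a₀=9, period (6,18); ℓ=2 even so k=1
a_0=9:  p_0=9·1+0=9,  q_0=9·0+1=1
a_1=6:  p_1=6·9+1=55,  q_1=6·1+0=6
→ (55, 6).  Check: 55²=3025, 84·6²=3024, difference 1.
n=2: (55,6)∘(55,6) = (55·55+84·6·6, 55·6+6·55) = (6049,660)
n=3: (6049,660)∘(55,6) = (55·6049+84·6·660, 55·660+6·6049) = (665335,72594)
n=4: (665335,72594)∘(55,6) = (55·665335+84·6·72594, 55·72594+6·665335) = (73180801,7984680)

55 6
6049 660
665335 72594
73180801 7984680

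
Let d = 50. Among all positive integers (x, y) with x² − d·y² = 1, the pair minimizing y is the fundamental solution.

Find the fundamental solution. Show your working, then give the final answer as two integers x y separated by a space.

d=50: √d = [7; 14] (ℓ=1, odd), read p_1/q_1
step 0: (7, 1)  from 7·(1,0) + (0,1)
step 1: (99, 14)  from 14·(7,1) + (1,0)
→ (99, 14).  Check: 99²=9801, 50·14²=9800, difference 1.

99 14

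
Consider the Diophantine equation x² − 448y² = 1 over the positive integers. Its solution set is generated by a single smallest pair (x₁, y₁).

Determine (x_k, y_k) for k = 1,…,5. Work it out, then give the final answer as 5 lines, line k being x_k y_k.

d=448: √d = [21; 6,42] (ℓ=2, even), read p_1/q_1
i=0: a=21 ⇒ p=21, q=1
i=1: a=6 ⇒ p=127, q=6
fundamental: x₁=127, y₁=6  (since 16129 − 448·36 = 1)
(x_2, y_2) = (127·127 + 448·6·6, 127·6 + 6·127) = (32257, 1524)
(x_3, y_3) = (127·32257 + 448·6·1524, 127·1524 + 6·32257) = (8193151, 387090)
(x_4, y_4) = (127·8193151 + 448·6·387090, 127·387090 + 6·8193151) = (2081028097, 98319336)
(x_5, y_5) = (127·2081028097 + 448·6·98319336, 127·98319336 + 6·2081028097) = (528572943487, 24972724254)

127 6
32257 1524
8193151 387090
2081028097 98319336
528572943487 24972724254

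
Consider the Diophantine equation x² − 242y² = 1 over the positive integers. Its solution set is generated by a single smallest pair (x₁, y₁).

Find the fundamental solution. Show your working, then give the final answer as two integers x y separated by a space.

√242 → a₀=15, period (1,1,3,1,14,1,3,1,1,30); ℓ=10 even so k=9
a_0=15:  p_0=15·1+0=15,  q_0=15·0+1=1
a_1=1:  p_1=1·15+1=16,  q_1=1·1+0=1
a_2=1:  p_2=1·16+15=31,  q_2=1·1+1=2
a_3=3:  p_3=3·31+16=109,  q_3=3·2+1=7
…
a_5=14:  p_5=14·140+109=2069,  q_5=14·9+7=133
…
a_7=3:  p_7=3·2209+2069=8696,  q_7=3·142+133=559
a_8=1:  p_8=1·8696+2209=10905,  q_8=1·559+142=701
a_9=1:  p_9=1·10905+8696=19601,  q_9=1·701+559=1260
(x₁, y₁) = (19601, 1260);  19601² − 242·1260² = 1 ✓

19601 1260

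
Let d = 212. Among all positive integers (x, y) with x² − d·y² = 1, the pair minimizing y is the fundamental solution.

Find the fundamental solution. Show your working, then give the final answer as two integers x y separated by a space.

66249 4550

[14; 1,1,3,1,1,…,1,1,28] for √212; ℓ=14 ⇒ convergent index 13
i=0: a=14 ⇒ p=14, q=1
…
i=2: a=1 ⇒ p=29, q=2
…
i=4: a=1 ⇒ p=131, q=9
…
i=6: a=1 ⇒ p=364, q=25
i=7: a=6 ⇒ p=2417, q=166
i=8: a=1 ⇒ p=2781, q=191
i=9: a=1 ⇒ p=5198, q=357
…
i=11: a=3 ⇒ p=29135, q=2001
i=12: a=1 ⇒ p=37114, q=2549
i=13: a=1 ⇒ p=66249, q=4550
(x₁, y₁) = (66249, 4550);  66249² − 212·4550² = 1 ✓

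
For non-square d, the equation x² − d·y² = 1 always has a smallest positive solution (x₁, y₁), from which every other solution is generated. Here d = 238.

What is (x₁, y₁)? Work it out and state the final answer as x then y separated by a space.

√238 = [15; 2,2,1,14,1,2,2,30, …], period ℓ=8 (even) → k=7
step 0: (15, 1)  from 15·(1,0) + (0,1)
…
step 2: (77, 5)  from 2·(31,2) + (15,1)
step 3: (108, 7)  from 1·(77,5) + (31,2)
step 4: (1589, 103)  from 14·(108,7) + (77,5)
step 5: (1697, 110)  from 1·(1589,103) + (108,7)
step 6: (4983, 323)  from 2·(1697,110) + (1589,103)
step 7: (11663, 756)  from 2·(4983,323) + (1697,110)
(x₁, y₁) = (11663, 756);  11663² − 238·756² = 1 ✓

11663 756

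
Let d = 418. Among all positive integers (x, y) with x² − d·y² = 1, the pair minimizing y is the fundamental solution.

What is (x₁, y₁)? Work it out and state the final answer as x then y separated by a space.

33857 1656

√418 = [20; 2,4,20,4,2,40, …], period ℓ=6 (even) → k=5
k=0  a_k=20  p_k/q_k = 20/1
k=1  a_k=2  p_k/q_k = 41/2
…
k=3  a_k=20  p_k/q_k = 3721/182
k=4  a_k=4  p_k/q_k = 15068/737
k=5  a_k=2  p_k/q_k = 33857/1656
→ (33857, 1656).  Check: 33857²=1146296449, 418·1656²=1146296448, difference 1.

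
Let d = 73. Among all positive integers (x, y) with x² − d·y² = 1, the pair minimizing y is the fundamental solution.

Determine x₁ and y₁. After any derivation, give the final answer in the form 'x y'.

2281249 267000

√73 = [8; 1,1,5,5,1,1,16, …], period ℓ=7 (odd) → k=13
step 0: (8, 1)  from 8·(1,0) + (0,1)
step 1: (9, 1)  from 1·(8,1) + (1,0)
step 2: (17, 2)  from 1·(9,1) + (8,1)
…
step 4: (487, 57)  from 5·(94,11) + (17,2)
…
step 12: (1241008, 145249)  from 1·(1040241,121751) + (200767,23498)
step 13: (2281249, 267000)  from 1·(1241008,145249) + (1040241,121751)
fundamental: x₁=2281249, y₁=267000  (since 5204097000001 − 73·71289000000 = 1)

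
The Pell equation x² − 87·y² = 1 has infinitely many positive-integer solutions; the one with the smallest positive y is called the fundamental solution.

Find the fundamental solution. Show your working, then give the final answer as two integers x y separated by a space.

28 3

[9; 3,18] for √87; ℓ=2 ⇒ convergent index 1
a_0=9:  p_0=9·1+0=9,  q_0=9·0+1=1
a_1=3:  p_1=3·9+1=28,  q_1=3·1+0=3
(x₁, y₁) = (28, 3);  28² − 87·3² = 1 ✓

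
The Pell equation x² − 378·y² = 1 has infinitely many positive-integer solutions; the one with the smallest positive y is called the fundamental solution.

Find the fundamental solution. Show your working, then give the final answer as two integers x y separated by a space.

√378 = [19; 2,3,1,4,1,3,2,38, …], period ℓ=8 (even) → k=7
a_0=19:  p_0=19·1+0=19,  q_0=19·0+1=1
…
a_2=3:  p_2=3·39+19=136,  q_2=3·2+1=7
a_3=1:  p_3=1·136+39=175,  q_3=1·7+2=9
…
a_6=3:  p_6=3·1011+836=3869,  q_6=3·52+43=199
a_7=2:  p_7=2·3869+1011=8749,  q_7=2·199+52=450
→ (8749, 450).  Check: 8749²=76545001, 378·450²=76545000, difference 1.

8749 450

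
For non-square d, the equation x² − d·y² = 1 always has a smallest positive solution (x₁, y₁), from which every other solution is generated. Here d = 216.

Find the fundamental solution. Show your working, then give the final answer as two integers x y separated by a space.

485 33

√216 → a₀=14, period (1,2,3,2,1,28); ℓ=6 even so k=5
a_0=14:  p_0=14·1+0=14,  q_0=14·0+1=1
…
a_2=2:  p_2=2·15+14=44,  q_2=2·1+1=3
…
a_4=2:  p_4=2·147+44=338,  q_4=2·10+3=23
a_5=1:  p_5=1·338+147=485,  q_5=1·23+10=33
→ (485, 33).  Check: 485²=235225, 216·33²=235224, difference 1.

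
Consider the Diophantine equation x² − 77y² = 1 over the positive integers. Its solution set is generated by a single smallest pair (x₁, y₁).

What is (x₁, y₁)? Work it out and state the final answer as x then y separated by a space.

[8; 1,3,2,3,1,16] for √77; ℓ=6 ⇒ convergent index 5
a_0=8:  p_0=8·1+0=8,  q_0=8·0+1=1
…
a_2=3:  p_2=3·9+8=35,  q_2=3·1+1=4
a_3=2:  p_3=2·35+9=79,  q_3=2·4+1=9
a_4=3:  p_4=3·79+35=272,  q_4=3·9+4=31
a_5=1:  p_5=1·272+79=351,  q_5=1·31+9=40
→ (351, 40).  Check: 351²=123201, 77·40²=123200, difference 1.

351 40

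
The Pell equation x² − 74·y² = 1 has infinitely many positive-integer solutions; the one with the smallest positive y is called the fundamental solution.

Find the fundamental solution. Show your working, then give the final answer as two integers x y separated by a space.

3699 430

d=74: √d = [8; 1,1,1,1,16] (ℓ=5, odd), read p_9/q_9
k=0  a_k=8  p_k/q_k = 8/1
k=1  a_k=1  p_k/q_k = 9/1
k=2  a_k=1  p_k/q_k = 17/2
k=3  a_k=1  p_k/q_k = 26/3
…
k=5  a_k=16  p_k/q_k = 714/83
k=6  a_k=1  p_k/q_k = 757/88
k=7  a_k=1  p_k/q_k = 1471/171
k=8  a_k=1  p_k/q_k = 2228/259
k=9  a_k=1  p_k/q_k = 3699/430
fundamental: x₁=3699, y₁=430  (since 13682601 − 74·184900 = 1)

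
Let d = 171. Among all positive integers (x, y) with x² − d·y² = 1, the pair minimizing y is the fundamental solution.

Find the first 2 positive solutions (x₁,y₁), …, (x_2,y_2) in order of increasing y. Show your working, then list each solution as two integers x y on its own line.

170 13
57799 4420

d=171: √d = [13; 13,26] (ℓ=2, even), read p_1/q_1
a_0=13:  p_0=13·1+0=13,  q_0=13·0+1=1
a_1=13:  p_1=13·13+1=170,  q_1=13·1+0=13
(x₁, y₁) = (170, 13);  170² − 171·13² = 1 ✓
(x_2, y_2) = (170·170 + 171·13·13, 170·13 + 13·170) = (57799, 4420)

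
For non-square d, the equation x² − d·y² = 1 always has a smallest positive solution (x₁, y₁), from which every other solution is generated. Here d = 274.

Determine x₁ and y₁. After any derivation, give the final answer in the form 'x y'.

[16; 1,1,4,4,1,1,32] for √274; ℓ=7 ⇒ convergent index 13
step 0: (16, 1)  from 16·(1,0) + (0,1)
step 1: (17, 1)  from 1·(16,1) + (1,0)
step 2: (33, 2)  from 1·(17,1) + (16,1)
…
step 4: (629, 38)  from 4·(149,9) + (33,2)
step 5: (778, 47)  from 1·(629,38) + (149,9)
step 6: (1407, 85)  from 1·(778,47) + (629,38)
step 7: (45802, 2767)  from 32·(1407,85) + (778,47)
step 8: (47209, 2852)  from 1·(45802,2767) + (1407,85)
step 9: (93011, 5619)  from 1·(47209,2852) + (45802,2767)
step 10: (419253, 25328)  from 4·(93011,5619) + (47209,2852)
step 11: (1770023, 106931)  from 4·(419253,25328) + (93011,5619)
step 12: (2189276, 132259)  from 1·(1770023,106931) + (419253,25328)
step 13: (3959299, 239190)  from 1·(2189276,132259) + (1770023,106931)
→ (3959299, 239190).  Check: 3959299²=15676048571401, 274·239190²=15676048571400, difference 1.

3959299 239190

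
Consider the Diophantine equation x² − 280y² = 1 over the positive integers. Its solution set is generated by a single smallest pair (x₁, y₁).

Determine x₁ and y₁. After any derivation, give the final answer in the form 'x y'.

√280 = [16; 1,2,1,2,1,32, …], period ℓ=6 (even) → k=5
step 0: (16, 1)  from 16·(1,0) + (0,1)
step 1: (17, 1)  from 1·(16,1) + (1,0)
…
step 3: (67, 4)  from 1·(50,3) + (17,1)
step 4: (184, 11)  from 2·(67,4) + (50,3)
step 5: (251, 15)  from 1·(184,11) + (67,4)
→ (251, 15).  Check: 251²=63001, 280·15²=63000, difference 1.

251 15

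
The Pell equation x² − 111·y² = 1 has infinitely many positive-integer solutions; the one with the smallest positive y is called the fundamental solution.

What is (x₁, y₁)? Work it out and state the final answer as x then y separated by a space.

295 28

d=111: √d = [10; 1,1,6,1,1,20] (ℓ=6, even), read p_5/q_5
i=0: a=10 ⇒ p=10, q=1
…
i=2: a=1 ⇒ p=21, q=2
…
i=4: a=1 ⇒ p=158, q=15
i=5: a=1 ⇒ p=295, q=28
fundamental: x₁=295, y₁=28  (since 87025 − 111·784 = 1)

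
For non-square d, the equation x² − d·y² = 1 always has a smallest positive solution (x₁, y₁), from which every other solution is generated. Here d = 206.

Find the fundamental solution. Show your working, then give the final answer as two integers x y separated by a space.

√206 = [14; 2,1,5,14,5,1,2,28, …], period ℓ=8 (even) → k=7
k=0  a_k=14  p_k/q_k = 14/1
…
k=2  a_k=1  p_k/q_k = 43/3
k=3  a_k=5  p_k/q_k = 244/17
…
k=5  a_k=5  p_k/q_k = 17539/1222
k=6  a_k=1  p_k/q_k = 20998/1463
k=7  a_k=2  p_k/q_k = 59535/4148
(x₁, y₁) = (59535, 4148);  59535² − 206·4148² = 1 ✓

59535 4148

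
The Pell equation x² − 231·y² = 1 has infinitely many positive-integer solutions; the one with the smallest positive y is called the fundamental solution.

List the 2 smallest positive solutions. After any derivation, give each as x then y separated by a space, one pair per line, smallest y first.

[15; 5,30] for √231; ℓ=2 ⇒ convergent index 1
k=0  a_k=15  p_k/q_k = 15/1
k=1  a_k=5  p_k/q_k = 76/5
fundamental: x₁=76, y₁=5  (since 5776 − 231·25 = 1)
(76+5√231)^2 = 11551 + 760√231

76 5
11551 760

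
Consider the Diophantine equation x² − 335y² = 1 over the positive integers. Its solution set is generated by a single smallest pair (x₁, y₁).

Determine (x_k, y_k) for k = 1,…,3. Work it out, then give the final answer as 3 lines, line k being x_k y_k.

604 33
729631 39864
881393644 48155679

[18; 3,3,3,36] for √335; ℓ=4 ⇒ convergent index 3
step 0: (18, 1)  from 18·(1,0) + (0,1)
step 1: (55, 3)  from 3·(18,1) + (1,0)
step 2: (183, 10)  from 3·(55,3) + (18,1)
step 3: (604, 33)  from 3·(183,10) + (55,3)
fundamental: x₁=604, y₁=33  (since 364816 − 335·1089 = 1)
(604+33√335)^2 = 729631 + 39864√335
(604+33√335)^3 = 881393644 + 48155679√335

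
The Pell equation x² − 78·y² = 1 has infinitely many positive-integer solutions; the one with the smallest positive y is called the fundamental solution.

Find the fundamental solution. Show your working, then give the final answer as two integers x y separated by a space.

d=78: √d = [8; 1,4,1,16] (ℓ=4, even), read p_3/q_3
a_0=8:  p_0=8·1+0=8,  q_0=8·0+1=1
a_1=1:  p_1=1·8+1=9,  q_1=1·1+0=1
a_2=4:  p_2=4·9+8=44,  q_2=4·1+1=5
a_3=1:  p_3=1·44+9=53,  q_3=1·5+1=6
fundamental: x₁=53, y₁=6  (since 2809 − 78·36 = 1)

53 6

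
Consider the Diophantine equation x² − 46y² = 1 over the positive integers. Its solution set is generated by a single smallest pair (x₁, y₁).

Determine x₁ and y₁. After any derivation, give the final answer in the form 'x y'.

√46 → a₀=6, period (1,3,1,1,2,6,2,1,1,3,1,12); ℓ=12 even so k=11
k=0  a_k=6  p_k/q_k = 6/1
…
k=7  a_k=2  p_k/q_k = 2150/317
…
k=10  a_k=3  p_k/q_k = 19038/2807
k=11  a_k=1  p_k/q_k = 24335/3588
(x₁, y₁) = (24335, 3588);  24335² − 46·3588² = 1 ✓

24335 3588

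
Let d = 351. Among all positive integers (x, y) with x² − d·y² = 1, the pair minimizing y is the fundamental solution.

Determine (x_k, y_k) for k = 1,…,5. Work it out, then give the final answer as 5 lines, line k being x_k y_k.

√351 = [18; 1,2,1,3,2,2,2,3,1,2,1,36, …], period ℓ=12 (even) → k=11
a_0=18:  p_0=18·1+0=18,  q_0=18·0+1=1
a_1=1:  p_1=1·18+1=19,  q_1=1·1+0=1
a_2=2:  p_2=2·19+18=56,  q_2=2·1+1=3
a_3=1:  p_3=1·56+19=75,  q_3=1·3+1=4
a_4=3:  p_4=3·75+56=281,  q_4=3·4+3=15
a_5=2:  p_5=2·281+75=637,  q_5=2·15+4=34
…
a_7=2:  p_7=2·1555+637=3747,  q_7=2·83+34=200
a_8=3:  p_8=3·3747+1555=12796,  q_8=3·200+83=683
a_9=1:  p_9=1·12796+3747=16543,  q_9=1·683+200=883
a_10=2:  p_10=2·16543+12796=45882,  q_10=2·883+683=2449
a_11=1:  p_11=1·45882+16543=62425,  q_11=1·2449+883=3332
→ (62425, 3332).  Check: 62425²=3896880625, 351·3332²=3896880624, difference 1.
(x_2, y_2) = (62425·62425 + 351·3332·3332, 62425·3332 + 3332·62425) = (7793761249, 416000200)
(x_3, y_3) = (62425·7793761249 + 351·3332·416000200, 62425·416000200 + 3332·7793761249) = (973051091875225, 51937624966668)
(x_4, y_4) = (62425·973051091875225 + 351·3332·51937624966668, 62425·51937624966668 + 3332·973051091875225) = (121485428812828080001, 6484412476672499600)
(x_5, y_5) = (62425·121485428812828080001 + 351·3332·6484412476672499600, 62425·6484412476672499600 + 3332·121485428812828080001) = (15167455786308534696249625, 809578897660623950093332)

62425 3332
7793761249 416000200
973051091875225 51937624966668
121485428812828080001 6484412476672499600
15167455786308534696249625 809578897660623950093332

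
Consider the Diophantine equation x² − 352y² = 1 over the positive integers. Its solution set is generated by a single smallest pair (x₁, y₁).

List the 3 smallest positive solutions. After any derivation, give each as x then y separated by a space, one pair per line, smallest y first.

77617 4137
12048797377 642203058
1870383011943601 99691749501435

[18; 1,3,5,9,5,3,1,36] for √352; ℓ=8 ⇒ convergent index 7
step 0: (18, 1)  from 18·(1,0) + (0,1)
step 1: (19, 1)  from 1·(18,1) + (1,0)
step 2: (75, 4)  from 3·(19,1) + (18,1)
step 3: (394, 21)  from 5·(75,4) + (19,1)
…
step 5: (18499, 986)  from 5·(3621,193) + (394,21)
step 6: (59118, 3151)  from 3·(18499,986) + (3621,193)
step 7: (77617, 4137)  from 1·(59118,3151) + (18499,986)
→ (77617, 4137).  Check: 77617²=6024398689, 352·4137²=6024398688, difference 1.
(77617+4137√352)^2 = 12048797377 + 642203058√352
(77617+4137√352)^3 = 1870383011943601 + 99691749501435√352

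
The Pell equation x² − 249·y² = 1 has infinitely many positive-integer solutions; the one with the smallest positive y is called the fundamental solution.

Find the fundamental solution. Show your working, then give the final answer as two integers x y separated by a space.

8553815 542076

[15; 1,3,1,1,5,…,3,1,30] for √249; ℓ=16 ⇒ convergent index 15
k=0  a_k=15  p_k/q_k = 15/1
k=1  a_k=1  p_k/q_k = 16/1
…
k=3  a_k=1  p_k/q_k = 79/5
…
k=5  a_k=5  p_k/q_k = 789/50
…
k=7  a_k=3  p_k/q_k = 3582/227
k=8  a_k=10  p_k/q_k = 36751/2329
…
k=10  a_k=1  p_k/q_k = 150586/9543
…
k=12  a_k=1  p_k/q_k = 1017351/64472
…
k=14  a_k=3  p_k/q_k = 6669699/422675
k=15  a_k=1  p_k/q_k = 8553815/542076
→ (8553815, 542076).  Check: 8553815²=73167751054225, 249·542076²=73167751054224, difference 1.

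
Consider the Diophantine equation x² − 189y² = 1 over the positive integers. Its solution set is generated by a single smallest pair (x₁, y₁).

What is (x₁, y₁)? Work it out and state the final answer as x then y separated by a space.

[13; 1,2,1,26] for √189; ℓ=4 ⇒ convergent index 3
k=0  a_k=13  p_k/q_k = 13/1
…
k=2  a_k=2  p_k/q_k = 41/3
k=3  a_k=1  p_k/q_k = 55/4
→ (55, 4).  Check: 55²=3025, 189·4²=3024, difference 1.

55 4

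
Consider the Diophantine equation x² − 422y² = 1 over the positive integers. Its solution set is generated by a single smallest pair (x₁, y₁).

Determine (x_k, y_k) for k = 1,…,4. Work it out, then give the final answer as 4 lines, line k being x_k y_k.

√422 = [20; 1,1,5,2,1,…,1,1,40, …], period ℓ=14 (even) → k=13
k=0  a_k=20  p_k/q_k = 20/1
k=1  a_k=1  p_k/q_k = 21/1
k=2  a_k=1  p_k/q_k = 41/2
k=3  a_k=5  p_k/q_k = 226/11
k=4  a_k=2  p_k/q_k = 493/24
…
k=7  a_k=20  p_k/q_k = 53719/2615
k=8  a_k=3  p_k/q_k = 163807/7974
k=9  a_k=1  p_k/q_k = 217526/10589
k=10  a_k=2  p_k/q_k = 598859/29152
…
k=12  a_k=1  p_k/q_k = 3810680/185501
k=13  a_k=1  p_k/q_k = 7022501/341850
→ (7022501, 341850).  Check: 7022501²=49315520295001, 422·341850²=49315520295000, difference 1.
k=2:  x_2 = 7022501·7022501+422·341850·341850 = 98631040590001,  y_2 = 7022501·341850+341850·7022501 = 4801283933700
k=3:  x_3 = 7022501·98631040590001+422·341850·4801283933700 = 1385273162348638202501,  y_3 = 7022501·4801283933700+341850·98631040590001 = 67434042451384025550
k=4:  x_4 = 7022501·1385273162348638202501+422·341850·67434042451384025550 = 19456164335732849620362360001,  y_4 = 7022501·67434042451384025550+341850·1385273162348638202501 = 947111261097768740333867400

7022501 341850
98631040590001 4801283933700
1385273162348638202501 67434042451384025550
19456164335732849620362360001 947111261097768740333867400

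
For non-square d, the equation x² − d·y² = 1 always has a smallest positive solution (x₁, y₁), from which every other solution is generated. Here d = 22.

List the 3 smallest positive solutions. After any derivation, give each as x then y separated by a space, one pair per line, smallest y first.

197 42
77617 16548
30580901 6519870

√22 = [4; 1,2,4,2,1,8, …], period ℓ=6 (even) → k=5
step 0: (4, 1)  from 4·(1,0) + (0,1)
step 1: (5, 1)  from 1·(4,1) + (1,0)
step 2: (14, 3)  from 2·(5,1) + (4,1)
…
step 4: (136, 29)  from 2·(61,13) + (14,3)
step 5: (197, 42)  from 1·(136,29) + (61,13)
→ (197, 42).  Check: 197²=38809, 22·42²=38808, difference 1.
k=2:  x_2 = 197·197+22·42·42 = 77617,  y_2 = 197·42+42·197 = 16548
k=3:  x_3 = 197·77617+22·42·16548 = 30580901,  y_3 = 197·16548+42·77617 = 6519870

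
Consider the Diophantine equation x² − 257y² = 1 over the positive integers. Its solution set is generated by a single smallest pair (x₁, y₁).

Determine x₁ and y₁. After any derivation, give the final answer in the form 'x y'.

√257 → a₀=16, period (32); ℓ=1 odd so k=1
k=0  a_k=16  p_k/q_k = 16/1
k=1  a_k=32  p_k/q_k = 513/32
(x₁, y₁) = (513, 32);  513² − 257·32² = 1 ✓

513 32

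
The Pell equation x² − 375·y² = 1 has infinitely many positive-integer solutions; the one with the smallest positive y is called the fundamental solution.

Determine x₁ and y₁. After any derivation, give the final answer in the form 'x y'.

[19; 2,1,2,1,5,1,2,1,2,38] for √375; ℓ=10 ⇒ convergent index 9
i=0: a=19 ⇒ p=19, q=1
i=1: a=2 ⇒ p=39, q=2
i=2: a=1 ⇒ p=58, q=3
i=3: a=2 ⇒ p=155, q=8
i=4: a=1 ⇒ p=213, q=11
i=5: a=5 ⇒ p=1220, q=63
i=6: a=1 ⇒ p=1433, q=74
i=7: a=2 ⇒ p=4086, q=211
i=8: a=1 ⇒ p=5519, q=285
i=9: a=2 ⇒ p=15124, q=781
→ (15124, 781).  Check: 15124²=228735376, 375·781²=228735375, difference 1.

15124 781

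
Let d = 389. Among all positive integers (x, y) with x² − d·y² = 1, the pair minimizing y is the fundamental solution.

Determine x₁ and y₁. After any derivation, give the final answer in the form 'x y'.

[19; 1,2,1,1,1,1,2,1,38] for √389; ℓ=9 ⇒ convergent index 17
k=0  a_k=19  p_k/q_k = 19/1
k=1  a_k=1  p_k/q_k = 20/1
…
k=10  a_k=1  p_k/q_k = 50925/2582
k=11  a_k=2  p_k/q_k = 151493/7681
…
k=13  a_k=1  p_k/q_k = 353911/17944
…
k=16  a_k=2  p_k/q_k = 2376809/120509
k=17  a_k=1  p_k/q_k = 3287049/166660
fundamental: x₁=3287049, y₁=166660  (since 10804691128401 − 389·27775555600 = 1)

3287049 166660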